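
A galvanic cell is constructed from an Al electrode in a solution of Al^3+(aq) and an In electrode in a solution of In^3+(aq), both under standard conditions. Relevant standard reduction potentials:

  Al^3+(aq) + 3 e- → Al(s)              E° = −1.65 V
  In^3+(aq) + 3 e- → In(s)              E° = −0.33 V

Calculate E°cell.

+1.32 V

The In³⁺/In couple has the higher E°, so In ion is reduced (cathode) and Al is oxidized (anode).
E°cell = E°(cathode) − E°(anode) = −0.33 − (−1.65) = +1.32 V.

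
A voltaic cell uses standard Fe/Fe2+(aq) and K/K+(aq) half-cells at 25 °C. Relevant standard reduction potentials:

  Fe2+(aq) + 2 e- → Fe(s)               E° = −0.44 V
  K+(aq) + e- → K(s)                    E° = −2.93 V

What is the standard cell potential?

Of the two couples in this cell, the one with the more positive reduction potential is reduced at the cathode: here that is Fe²⁺/Fe (−0.44 V); K⁺/K (−2.93 V) is the anode.
E°cell = E°(cathode) − E°(anode) = −0.44 − (−2.93) = +2.49 V.

+2.49 V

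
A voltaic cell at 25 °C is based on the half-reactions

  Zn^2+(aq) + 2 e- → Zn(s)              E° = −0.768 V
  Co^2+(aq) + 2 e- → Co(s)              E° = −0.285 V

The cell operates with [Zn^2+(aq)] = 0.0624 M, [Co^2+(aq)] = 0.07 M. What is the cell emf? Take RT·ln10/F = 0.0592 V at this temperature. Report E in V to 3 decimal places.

The Co²⁺/Co couple has the more positive E°, so it is the cathode; Zn²⁺/Zn is the anode.
The standard potential is −0.285 − (−0.768) = +0.483 V and the balanced reaction transfers n = 2 electrons.
For the overall reaction Co^2+(aq) + Zn(s) → Co(s) + Zn^2+(aq), Q = [Zn^2+(aq)] / [Co^2+(aq)] = 0.891, giving log Q = −0.050.
E = E° − (0.0592/n)·log Q = +0.483 − (0.0592/2)(−0.050) = +0.484 V.

+0.484 V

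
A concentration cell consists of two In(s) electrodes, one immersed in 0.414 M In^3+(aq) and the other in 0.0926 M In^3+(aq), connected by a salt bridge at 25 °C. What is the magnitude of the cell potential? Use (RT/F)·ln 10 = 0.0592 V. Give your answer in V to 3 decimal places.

0.013 V

For a concentration cell E°cell = 0, since both electrodes use the same couple.
The compartment with the higher In^3+(aq) concentration (0.414 M) acts as the cathode; ions are reduced there and produced at the dilute (0.0926 M) anode.
With n = 3, Ecell = −(0.0592/3)·log([dilute]/[conc]) = −(0.0592/3)·log(0.0926/0.414) = +0.013 V.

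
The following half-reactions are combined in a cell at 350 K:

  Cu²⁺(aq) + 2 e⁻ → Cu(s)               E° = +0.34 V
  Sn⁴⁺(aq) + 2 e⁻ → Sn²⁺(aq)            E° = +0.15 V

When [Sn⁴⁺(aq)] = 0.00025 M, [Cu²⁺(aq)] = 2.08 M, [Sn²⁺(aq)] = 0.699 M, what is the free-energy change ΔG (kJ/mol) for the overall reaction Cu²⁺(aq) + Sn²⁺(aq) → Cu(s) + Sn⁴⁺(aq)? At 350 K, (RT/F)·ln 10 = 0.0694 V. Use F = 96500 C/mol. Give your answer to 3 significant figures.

The standard cell potential is +0.34 − (+0.15) = +0.19 V, with n = 2 electrons in the balanced equation.
The reaction quotient is [Sn⁴⁺(aq)] / ([Cu²⁺(aq)]·[Sn²⁺(aq)]) = 0.000172; by Nernst, E = +0.19 − (0.0694/2)(−3.765) = +0.3206 V.
Finally ΔG = −nFE = −(2)(96500 C/mol)(+0.3206 V) = −61.9 kJ/mol.

−61.9 kJ/mol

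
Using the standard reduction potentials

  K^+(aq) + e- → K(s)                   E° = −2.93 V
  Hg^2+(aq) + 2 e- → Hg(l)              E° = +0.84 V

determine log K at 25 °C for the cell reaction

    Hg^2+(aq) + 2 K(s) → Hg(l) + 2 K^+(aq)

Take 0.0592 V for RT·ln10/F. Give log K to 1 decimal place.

log K = 127.4

The Hg²⁺/Hg couple is reduced (cathode); E°cell = +0.84 − (−2.93) = +3.77 V with n = 2.
At equilibrium E = 0, so log K = nE°cell / 0.0592 = (2)(+3.77) / 0.0592 = 127.4.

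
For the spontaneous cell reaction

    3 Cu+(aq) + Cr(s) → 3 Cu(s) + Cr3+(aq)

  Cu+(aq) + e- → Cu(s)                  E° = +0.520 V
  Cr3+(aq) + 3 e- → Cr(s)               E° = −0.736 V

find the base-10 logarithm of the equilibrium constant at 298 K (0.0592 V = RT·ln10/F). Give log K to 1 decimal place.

The Cu⁺/Cu couple is reduced (cathode); E°cell = +0.520 − (−0.736) = +1.256 V with n = 3.
At equilibrium E = 0, so log K = nE°cell / 0.0592 = (3)(+1.256) / 0.0592 = 63.6.

log K = 63.6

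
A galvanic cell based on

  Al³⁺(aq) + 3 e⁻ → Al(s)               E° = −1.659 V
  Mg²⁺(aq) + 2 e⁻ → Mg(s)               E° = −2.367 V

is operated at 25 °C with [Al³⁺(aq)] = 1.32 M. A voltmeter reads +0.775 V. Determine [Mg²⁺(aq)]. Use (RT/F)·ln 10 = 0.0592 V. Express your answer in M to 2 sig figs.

0.0066 M

Al³⁺/Al is the cathode (higher E°); E°cell = −1.659 − (−2.367) = +0.708 V with n = 6.
Since E = E° − (0.0592/n)·log Q, log Q = n(E° − E)/0.0592 = −6.791.
The balanced reaction is 2 Al³⁺(aq) + 3 Mg(s) → 2 Al(s) + 3 Mg²⁺(aq), so Q = [Mg²⁺(aq)]^3 / [Al³⁺(aq)]^2.
Substituting the known concentrations and solving, log [Mg²⁺(aq)] = −2.183 and [Mg²⁺(aq)] = 0.0066 M.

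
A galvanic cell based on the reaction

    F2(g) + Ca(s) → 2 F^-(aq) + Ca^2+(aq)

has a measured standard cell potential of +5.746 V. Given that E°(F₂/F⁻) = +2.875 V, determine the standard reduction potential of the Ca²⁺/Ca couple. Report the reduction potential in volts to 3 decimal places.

In the reaction as written the F₂/F⁻ couple is reduced (cathode) and Ca²⁺/Ca is oxidized (anode), so E°cell = E°(F₂/F⁻) − E°(Ca²⁺/Ca).
E°(Ca²⁺/Ca) = E°(cathode) − E°cell = +2.875 − (+5.746) = −2.871 V.

−2.871 V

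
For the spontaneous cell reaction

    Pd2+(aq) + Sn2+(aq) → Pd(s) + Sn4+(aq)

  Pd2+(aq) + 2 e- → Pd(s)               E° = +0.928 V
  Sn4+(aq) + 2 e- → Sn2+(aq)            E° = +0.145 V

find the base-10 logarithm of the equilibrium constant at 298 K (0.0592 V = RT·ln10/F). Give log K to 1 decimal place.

log K = 26.5

The Pd²⁺/Pd couple is reduced (cathode); E°cell = +0.928 − (+0.145) = +0.783 V with n = 2.
At equilibrium E = 0, so log K = nE°cell / 0.0592 = (2)(+0.783) / 0.0592 = 26.5.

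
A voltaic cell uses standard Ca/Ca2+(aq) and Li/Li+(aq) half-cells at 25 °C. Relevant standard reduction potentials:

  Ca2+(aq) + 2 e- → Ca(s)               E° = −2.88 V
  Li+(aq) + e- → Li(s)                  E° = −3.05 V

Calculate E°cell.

Of the two couples in this cell, the one with the more positive reduction potential is reduced at the cathode: here that is Ca²⁺/Ca (−2.88 V); Li⁺/Li (−3.05 V) is the anode.
E°cell = E°(cathode) − E°(anode) = −2.88 − (−3.05) = +0.17 V.

+0.17 V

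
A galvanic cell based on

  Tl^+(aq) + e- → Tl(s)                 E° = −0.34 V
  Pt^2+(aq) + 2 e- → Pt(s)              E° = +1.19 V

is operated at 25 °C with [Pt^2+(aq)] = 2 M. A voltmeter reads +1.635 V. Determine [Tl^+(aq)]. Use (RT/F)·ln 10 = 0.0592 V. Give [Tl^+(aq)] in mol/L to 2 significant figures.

Pt²⁺/Pt is the cathode (higher E°); E°cell = +1.19 − (−0.34) = +1.53 V with n = 2.
Since E = E° − (0.0592/n)·log Q, log Q = n(E° − E)/0.0592 = −3.547.
The balanced reaction is Pt^2+(aq) + 2 Tl(s) → Pt(s) + 2 Tl^+(aq), so Q = [Tl^+(aq)]^2 / [Pt^2+(aq)].
Solving for the unknown gives log [Tl^+(aq)] = −1.623, so [Tl^+(aq)] ≈ 0.024 M.

0.024 M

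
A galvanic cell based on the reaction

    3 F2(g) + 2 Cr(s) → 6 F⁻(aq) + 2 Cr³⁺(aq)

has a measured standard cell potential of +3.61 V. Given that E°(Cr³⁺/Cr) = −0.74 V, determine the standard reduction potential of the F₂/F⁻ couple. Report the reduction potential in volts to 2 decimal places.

In the reaction as written the F₂/F⁻ couple is reduced (cathode) and Cr³⁺/Cr is oxidized (anode), so E°cell = E°(F₂/F⁻) − E°(Cr³⁺/Cr).
E°(F₂/F⁻) = E°cell + E°(anode) = +3.61 + (−0.74) = +2.87 V.

+2.87 V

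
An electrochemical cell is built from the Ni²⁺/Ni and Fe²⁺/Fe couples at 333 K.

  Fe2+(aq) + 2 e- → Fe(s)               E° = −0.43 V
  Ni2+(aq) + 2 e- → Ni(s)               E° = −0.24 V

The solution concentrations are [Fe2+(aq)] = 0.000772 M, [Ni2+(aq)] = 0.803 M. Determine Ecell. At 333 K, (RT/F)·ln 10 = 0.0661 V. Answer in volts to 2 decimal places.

+0.29 V

Since E°(Ni²⁺/Ni) > E°(Fe²⁺/Fe), Ni²⁺/Ni serves as the cathode.
E°cell = E°cat − E°an = −0.24 − (−0.43) = +0.19 V; n = 2.
Balancing gives Ni2+(aq) + Fe(s) → Ni(s) + Fe2+(aq); hence Q = [Fe2+(aq)] / [Ni2+(aq)] = 0.000961 (log Q = −3.017).
Applying E = E° − (RT ln10/nF)·log Q gives +0.19 − (0.0661/2)(−3.017) = +0.29 V.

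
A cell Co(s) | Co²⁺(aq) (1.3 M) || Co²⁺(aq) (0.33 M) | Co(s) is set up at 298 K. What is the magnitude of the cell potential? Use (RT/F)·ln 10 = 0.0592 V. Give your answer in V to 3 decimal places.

0.018 V

For a concentration cell E°cell = 0, since both electrodes use the same couple.
The compartment with the higher Co²⁺(aq) concentration (1.3 M) acts as the cathode; ions are reduced there and produced at the dilute (0.33 M) anode.
With n = 2, Ecell = −(0.0592/2)·log([dilute]/[conc]) = −(0.0592/2)·log(0.33/1.3) = +0.018 V.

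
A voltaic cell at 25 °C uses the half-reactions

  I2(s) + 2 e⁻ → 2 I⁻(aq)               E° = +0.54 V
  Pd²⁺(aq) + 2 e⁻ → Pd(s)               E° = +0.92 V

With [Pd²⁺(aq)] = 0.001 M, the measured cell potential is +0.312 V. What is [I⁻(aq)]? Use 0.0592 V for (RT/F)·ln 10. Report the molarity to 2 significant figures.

The Pd²⁺/Pd couple has the larger reduction potential, so it is the cathode: E°cell = +0.92 − (+0.54) = +0.38 V and n = 2.
Since E = E° − (0.0592/n)·log Q, log Q = n(E° − E)/0.0592 = 2.297.
The balanced reaction is Pd²⁺(aq) + 2 I⁻(aq) → Pd(s) + I2(s), so Q = 1 / ([Pd²⁺(aq)]·[I⁻(aq)]^2).
Substituting the known concentrations and solving, log [I⁻(aq)] = 0.351 and [I⁻(aq)] = 2.2 M.

2.2 M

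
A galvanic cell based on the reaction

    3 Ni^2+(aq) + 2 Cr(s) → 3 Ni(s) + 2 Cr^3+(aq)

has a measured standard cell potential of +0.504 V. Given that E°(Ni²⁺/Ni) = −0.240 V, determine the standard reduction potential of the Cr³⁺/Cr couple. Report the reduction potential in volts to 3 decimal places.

In the reaction as written the Ni²⁺/Ni couple is reduced (cathode) and Cr³⁺/Cr is oxidized (anode), so E°cell = E°(Ni²⁺/Ni) − E°(Cr³⁺/Cr).
E°(Cr³⁺/Cr) = E°(cathode) − E°cell = −0.240 − (+0.504) = −0.744 V.

−0.744 V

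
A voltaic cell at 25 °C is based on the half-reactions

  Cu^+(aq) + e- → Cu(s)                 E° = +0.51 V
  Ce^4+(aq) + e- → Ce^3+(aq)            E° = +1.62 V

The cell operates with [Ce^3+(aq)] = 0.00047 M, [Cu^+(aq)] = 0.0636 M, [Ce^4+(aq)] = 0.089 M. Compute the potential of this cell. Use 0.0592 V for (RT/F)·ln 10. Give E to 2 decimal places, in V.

+1.32 V

Since E°(Ce⁴⁺/Ce³⁺) > E°(Cu⁺/Cu), Ce⁴⁺/Ce³⁺ serves as the cathode.
E°cell = E°cat − E°an = +1.62 − (+0.51) = +1.11 V; n = 1.
Balancing gives Ce^4+(aq) + Cu(s) → Ce^3+(aq) + Cu^+(aq); hence Q = ([Ce^3+(aq)]·[Cu^+(aq)]) / [Ce^4+(aq)] = 0.000336 (log Q = −3.474).
E = E° − (0.0592/n)·log Q = +1.11 − (0.0592/1)(−3.474) = +1.32 V.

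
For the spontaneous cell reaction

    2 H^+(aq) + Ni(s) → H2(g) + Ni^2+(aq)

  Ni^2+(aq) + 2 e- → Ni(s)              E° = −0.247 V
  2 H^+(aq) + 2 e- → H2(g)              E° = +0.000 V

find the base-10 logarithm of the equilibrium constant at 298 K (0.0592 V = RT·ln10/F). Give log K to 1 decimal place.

The 2H⁺/H₂ couple is reduced (cathode); E°cell = +0.000 − (−0.247) = +0.247 V with n = 2.
At equilibrium E = 0, so log K = nE°cell / 0.0592 = (2)(+0.247) / 0.0592 = 8.3.

log K = 8.3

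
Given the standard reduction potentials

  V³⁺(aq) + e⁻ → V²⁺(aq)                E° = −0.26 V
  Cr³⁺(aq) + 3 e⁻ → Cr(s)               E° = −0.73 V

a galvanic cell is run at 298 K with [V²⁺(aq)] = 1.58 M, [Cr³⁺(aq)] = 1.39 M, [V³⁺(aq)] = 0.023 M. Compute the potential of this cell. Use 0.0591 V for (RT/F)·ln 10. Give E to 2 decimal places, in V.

+0.36 V

Since E°(V³⁺/V²⁺) > E°(Cr³⁺/Cr), V³⁺/V²⁺ serves as the cathode.
The standard potential is −0.26 − (−0.73) = +0.47 V and the balanced reaction transfers n = 3 electrons.
The balanced reaction is 3 V³⁺(aq) + Cr(s) → 3 V²⁺(aq) + Cr³⁺(aq), so Q = ([V²⁺(aq)]^3·[Cr³⁺(aq)]) / [V³⁺(aq)]^3 = 4.51×10^5 and log Q = 5.654.
E = E° − (0.0591/n)·log Q = +0.47 − (0.0591/3)(5.654) = +0.36 V.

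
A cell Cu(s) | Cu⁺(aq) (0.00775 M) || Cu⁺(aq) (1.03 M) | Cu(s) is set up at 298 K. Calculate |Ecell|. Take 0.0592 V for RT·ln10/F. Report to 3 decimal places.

0.126 V

For a concentration cell E°cell = 0, since both electrodes use the same couple.
The compartment with the higher Cu⁺(aq) concentration (1.03 M) acts as the cathode; ions are reduced there and produced at the dilute (0.00775 M) anode.
With n = 1, Ecell = −(0.0592/1)·log([dilute]/[conc]) = −(0.0592/1)·log(0.00775/1.03) = +0.126 V.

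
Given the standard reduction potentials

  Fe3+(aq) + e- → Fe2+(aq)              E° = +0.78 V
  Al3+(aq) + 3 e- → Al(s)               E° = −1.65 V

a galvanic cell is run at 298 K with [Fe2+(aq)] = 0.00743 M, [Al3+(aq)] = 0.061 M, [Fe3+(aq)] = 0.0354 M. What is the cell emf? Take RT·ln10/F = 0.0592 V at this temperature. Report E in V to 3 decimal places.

Since E°(Fe³⁺/Fe²⁺) > E°(Al³⁺/Al), Fe³⁺/Fe²⁺ serves as the cathode.
E°cell = +0.78 − (−1.65) = +2.43 V, with n = 3 electrons transferred.
For the overall reaction 3 Fe3+(aq) + Al(s) → 3 Fe2+(aq) + Al3+(aq), Q = ([Fe2+(aq)]^3·[Al3+(aq)]) / [Fe3+(aq)]^3 = 0.000564, giving log Q = −3.249.
By the Nernst equation, E = +2.43 − (0.0592/3)·(−3.249) = +2.494 V.

+2.494 V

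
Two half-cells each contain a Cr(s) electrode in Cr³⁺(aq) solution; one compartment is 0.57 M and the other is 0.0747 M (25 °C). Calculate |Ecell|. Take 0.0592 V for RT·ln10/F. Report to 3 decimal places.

0.017 V

For a concentration cell E°cell = 0, since both electrodes use the same couple.
The compartment with the higher Cr³⁺(aq) concentration (0.57 M) acts as the cathode; ions are reduced there and produced at the dilute (0.0747 M) anode.
With n = 3, Ecell = −(0.0592/3)·log([dilute]/[conc]) = −(0.0592/3)·log(0.0747/0.57) = +0.017 V.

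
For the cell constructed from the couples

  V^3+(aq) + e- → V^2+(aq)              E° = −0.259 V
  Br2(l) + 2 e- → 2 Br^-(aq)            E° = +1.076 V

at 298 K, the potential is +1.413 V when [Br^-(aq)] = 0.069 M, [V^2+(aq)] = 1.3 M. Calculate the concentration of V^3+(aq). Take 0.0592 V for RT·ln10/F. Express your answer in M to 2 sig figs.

0.91 M

Br₂/Br⁻ is the cathode (higher E°); E°cell = +1.076 − (−0.259) = +1.335 V with n = 2.
From the Nernst equation, log Q = n(E° − E)/0.0592 = 2·(+1.335 − (+1.413))/0.0592 = −2.635.
Balancing electrons gives Br2(l) + 2 V^2+(aq) → 2 Br^-(aq) + 2 V^3+(aq); thus Q = ([Br^-(aq)]^2·[V^3+(aq)]^2) / [V^2+(aq)]^2.
Substituting the known concentrations and solving, log [V^3+(aq)] = −0.042 and [V^3+(aq)] = 0.91 M.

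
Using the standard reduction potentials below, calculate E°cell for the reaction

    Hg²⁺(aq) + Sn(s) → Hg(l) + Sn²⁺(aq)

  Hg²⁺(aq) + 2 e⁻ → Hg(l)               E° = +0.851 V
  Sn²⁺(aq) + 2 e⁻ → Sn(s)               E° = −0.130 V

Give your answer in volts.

+0.981 V

In the reaction as written, Hg²⁺(aq) is reduced (cathode) and Sn²⁺(aq) is produced by oxidation at the anode.
E°cell = E°(cathode) − E°(anode) = +0.851 − (−0.130) = +0.981 V.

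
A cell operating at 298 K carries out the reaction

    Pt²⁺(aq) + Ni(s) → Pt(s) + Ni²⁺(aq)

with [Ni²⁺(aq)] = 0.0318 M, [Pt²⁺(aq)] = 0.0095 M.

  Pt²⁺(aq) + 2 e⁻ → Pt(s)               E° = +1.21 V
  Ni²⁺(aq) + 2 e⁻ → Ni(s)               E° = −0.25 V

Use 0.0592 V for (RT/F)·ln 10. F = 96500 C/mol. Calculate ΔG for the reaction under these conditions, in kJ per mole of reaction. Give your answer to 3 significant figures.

E°cell = +1.21 − (−0.25) = +1.46 V; the balanced reaction transfers n = 2 electrons.
Q = [Ni²⁺(aq)] / [Pt²⁺(aq)] = 3.35, so log Q = 0.525 and E = +1.46 − (0.0592/2)(0.525) = +1.4445 V.
Then ΔG = −nFE = −2 × 96500 × +1.4445 J/mol = −279 kJ/mol.

−279 kJ/mol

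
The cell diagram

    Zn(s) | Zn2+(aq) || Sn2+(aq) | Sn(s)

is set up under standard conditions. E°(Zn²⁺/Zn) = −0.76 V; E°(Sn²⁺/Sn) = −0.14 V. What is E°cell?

+0.62 V

By convention the left-hand electrode in cell notation is the anode (oxidation) and the right-hand electrode is the cathode (reduction).
E°cell = E°(right) − E°(left) = −0.14 − (−0.76) = +0.62 V.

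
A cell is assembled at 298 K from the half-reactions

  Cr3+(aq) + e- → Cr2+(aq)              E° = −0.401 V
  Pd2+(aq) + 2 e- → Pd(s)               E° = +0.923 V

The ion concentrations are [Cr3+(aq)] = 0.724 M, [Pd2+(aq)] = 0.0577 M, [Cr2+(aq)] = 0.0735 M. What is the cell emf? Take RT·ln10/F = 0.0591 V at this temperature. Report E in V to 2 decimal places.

Since E°(Pd²⁺/Pd) > E°(Cr³⁺/Cr²⁺), Pd²⁺/Pd serves as the cathode.
E°cell = +0.923 − (−0.401) = +1.324 V, with n = 2 electrons transferred.
Balancing gives Pd2+(aq) + 2 Cr2+(aq) → Pd(s) + 2 Cr3+(aq); hence Q = [Cr3+(aq)]^2 / ([Pd2+(aq)]·[Cr2+(aq)]^2) = 1.68×10^3 (log Q = 3.226).
Applying E = E° − (RT ln10/nF)·log Q gives +1.324 − (0.0591/2)(3.226) = +1.23 V.

+1.23 V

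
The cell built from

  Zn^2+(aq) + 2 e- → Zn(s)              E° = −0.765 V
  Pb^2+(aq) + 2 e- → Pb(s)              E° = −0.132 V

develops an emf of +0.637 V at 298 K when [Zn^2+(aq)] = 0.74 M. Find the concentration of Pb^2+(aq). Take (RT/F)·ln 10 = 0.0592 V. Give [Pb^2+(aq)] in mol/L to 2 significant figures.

1.0 M

With Pb²⁺/Pb at the cathode and Zn²⁺/Zn at the anode, E°cell = −0.132 − (−0.765) = +0.633 V (n = 2).
Rearranging E = E° − (0.0592/n)·log Q gives log Q = 2(+0.633 − (+0.637))/0.0592 = −0.135.
Balancing electrons gives Pb^2+(aq) + Zn(s) → Pb(s) + Zn^2+(aq); thus Q = [Zn^2+(aq)] / [Pb^2+(aq)].
Isolating [Pb^2+(aq)] in Q = 10^{−0.135} yields log [Pb^2+(aq)] = 0.004, i.e. 1.0 M.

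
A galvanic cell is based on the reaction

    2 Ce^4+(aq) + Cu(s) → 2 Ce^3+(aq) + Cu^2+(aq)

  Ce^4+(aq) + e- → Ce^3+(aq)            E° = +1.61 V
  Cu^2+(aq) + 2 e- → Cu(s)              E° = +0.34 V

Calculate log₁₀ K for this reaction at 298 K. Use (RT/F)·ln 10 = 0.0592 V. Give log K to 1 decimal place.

log K = 42.9

The Ce⁴⁺/Ce³⁺ couple is reduced (cathode); E°cell = +1.61 − (+0.34) = +1.27 V with n = 2.
At equilibrium E = 0, so log K = nE°cell / 0.0592 = (2)(+1.27) / 0.0592 = 42.9.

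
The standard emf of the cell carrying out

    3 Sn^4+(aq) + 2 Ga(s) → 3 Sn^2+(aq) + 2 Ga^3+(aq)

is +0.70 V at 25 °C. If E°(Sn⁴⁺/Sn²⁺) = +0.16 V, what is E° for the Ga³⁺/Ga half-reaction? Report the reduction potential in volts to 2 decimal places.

−0.54 V

In the reaction as written the Sn⁴⁺/Sn²⁺ couple is reduced (cathode) and Ga³⁺/Ga is oxidized (anode), so E°cell = E°(Sn⁴⁺/Sn²⁺) − E°(Ga³⁺/Ga).
E°(Ga³⁺/Ga) = E°(cathode) − E°cell = +0.16 − (+0.70) = −0.54 V.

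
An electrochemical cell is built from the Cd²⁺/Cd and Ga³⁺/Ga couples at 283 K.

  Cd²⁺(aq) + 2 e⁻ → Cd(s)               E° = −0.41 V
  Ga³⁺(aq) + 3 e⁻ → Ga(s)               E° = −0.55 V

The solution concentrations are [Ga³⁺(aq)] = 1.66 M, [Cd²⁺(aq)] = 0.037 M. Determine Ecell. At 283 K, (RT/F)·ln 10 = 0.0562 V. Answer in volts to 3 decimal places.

+0.096 V

The Cd²⁺/Cd couple has the more positive E°, so it is the cathode; Ga³⁺/Ga is the anode.
E°cell = −0.41 − (−0.55) = +0.14 V, with n = 6 electrons transferred.
Balancing gives 3 Cd²⁺(aq) + 2 Ga(s) → 3 Cd(s) + 2 Ga³⁺(aq); hence Q = [Ga³⁺(aq)]^2 / [Cd²⁺(aq)]^3 = 5.44×10^4 (log Q = 4.736).
By the Nernst equation, E = +0.14 − (0.0562/6)·(4.736) = +0.096 V.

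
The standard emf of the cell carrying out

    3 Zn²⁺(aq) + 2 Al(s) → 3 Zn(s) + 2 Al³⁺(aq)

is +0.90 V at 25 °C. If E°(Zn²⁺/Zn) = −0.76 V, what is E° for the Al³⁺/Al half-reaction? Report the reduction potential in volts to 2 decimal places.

−1.66 V

In the reaction as written the Zn²⁺/Zn couple is reduced (cathode) and Al³⁺/Al is oxidized (anode), so E°cell = E°(Zn²⁺/Zn) − E°(Al³⁺/Al).
E°(Al³⁺/Al) = E°(cathode) − E°cell = −0.76 − (+0.90) = −1.66 V.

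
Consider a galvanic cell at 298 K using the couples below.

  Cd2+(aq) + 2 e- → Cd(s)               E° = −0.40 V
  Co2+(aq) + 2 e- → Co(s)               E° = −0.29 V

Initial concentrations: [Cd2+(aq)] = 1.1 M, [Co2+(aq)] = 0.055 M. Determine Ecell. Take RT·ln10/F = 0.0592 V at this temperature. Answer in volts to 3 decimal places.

+0.071 V

Co²⁺/Co is reduced (cathode, E° = −0.29 V) and Cd²⁺/Cd is oxidized (anode).
The standard potential is −0.29 − (−0.40) = +0.11 V and the balanced reaction transfers n = 2 electrons.
Balancing gives Co2+(aq) + Cd(s) → Co(s) + Cd2+(aq); hence Q = [Cd2+(aq)] / [Co2+(aq)] = 20 (log Q = 1.301).
E = E° − (0.0592/n)·log Q = +0.11 − (0.0592/2)(1.301) = +0.071 V.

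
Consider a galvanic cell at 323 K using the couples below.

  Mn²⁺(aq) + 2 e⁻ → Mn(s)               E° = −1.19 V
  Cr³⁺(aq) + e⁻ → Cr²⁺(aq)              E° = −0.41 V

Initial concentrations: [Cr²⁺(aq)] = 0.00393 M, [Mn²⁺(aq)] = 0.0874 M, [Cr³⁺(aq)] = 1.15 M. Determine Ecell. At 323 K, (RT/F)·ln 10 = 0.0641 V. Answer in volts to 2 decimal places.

Since E°(Cr³⁺/Cr²⁺) > E°(Mn²⁺/Mn), Cr³⁺/Cr²⁺ serves as the cathode.
The standard potential is −0.41 − (−1.19) = +0.78 V and the balanced reaction transfers n = 2 electrons.
The balanced reaction is 2 Cr³⁺(aq) + Mn(s) → 2 Cr²⁺(aq) + Mn²⁺(aq), so Q = ([Cr²⁺(aq)]^2·[Mn²⁺(aq)]) / [Cr³⁺(aq)]^2 = 1.02×10^−6 and log Q = −5.991.
By the Nernst equation, E = +0.78 − (0.0641/2)·(−5.991) = +0.97 V.

+0.97 V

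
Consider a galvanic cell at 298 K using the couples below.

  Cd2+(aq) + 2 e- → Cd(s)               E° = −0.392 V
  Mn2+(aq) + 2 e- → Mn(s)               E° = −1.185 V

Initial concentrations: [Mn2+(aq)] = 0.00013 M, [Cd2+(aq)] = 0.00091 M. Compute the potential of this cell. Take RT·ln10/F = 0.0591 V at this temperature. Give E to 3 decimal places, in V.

+0.818 V

The Cd²⁺/Cd couple has the more positive E°, so it is the cathode; Mn²⁺/Mn is the anode.
E°cell = −0.392 − (−1.185) = +0.793 V, with n = 2 electrons transferred.
The balanced reaction is Cd2+(aq) + Mn(s) → Cd(s) + Mn2+(aq), so Q = [Mn2+(aq)] / [Cd2+(aq)] = 0.143 and log Q = −0.845.
E = E° − (0.0591/n)·log Q = +0.793 − (0.0591/2)(−0.845) = +0.818 V.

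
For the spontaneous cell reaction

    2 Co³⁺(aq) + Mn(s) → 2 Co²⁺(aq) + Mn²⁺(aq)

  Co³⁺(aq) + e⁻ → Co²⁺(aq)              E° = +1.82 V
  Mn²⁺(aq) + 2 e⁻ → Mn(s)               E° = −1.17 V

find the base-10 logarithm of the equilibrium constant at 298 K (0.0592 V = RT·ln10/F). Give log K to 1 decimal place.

The Co³⁺/Co²⁺ couple is reduced (cathode); E°cell = +1.82 − (−1.17) = +2.99 V with n = 2.
At equilibrium E = 0, so log K = nE°cell / 0.0592 = (2)(+2.99) / 0.0592 = 101.0.

log K = 101.0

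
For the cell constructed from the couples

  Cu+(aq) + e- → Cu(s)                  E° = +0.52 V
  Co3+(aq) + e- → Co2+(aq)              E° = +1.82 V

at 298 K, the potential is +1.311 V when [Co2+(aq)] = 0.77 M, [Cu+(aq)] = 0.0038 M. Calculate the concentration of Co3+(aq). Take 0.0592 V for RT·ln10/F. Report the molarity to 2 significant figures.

0.0045 M

Co³⁺/Co²⁺ is the cathode (higher E°); E°cell = +1.82 − (+0.52) = +1.30 V with n = 1.
Since E = E° − (0.0592/n)·log Q, log Q = n(E° − E)/0.0592 = −0.186.
The balanced reaction is Co3+(aq) + Cu(s) → Co2+(aq) + Cu+(aq), so Q = ([Co2+(aq)]·[Cu+(aq)]) / [Co3+(aq)].
Substituting the known concentrations and solving, log [Co3+(aq)] = −2.348 and [Co3+(aq)] = 0.0045 M.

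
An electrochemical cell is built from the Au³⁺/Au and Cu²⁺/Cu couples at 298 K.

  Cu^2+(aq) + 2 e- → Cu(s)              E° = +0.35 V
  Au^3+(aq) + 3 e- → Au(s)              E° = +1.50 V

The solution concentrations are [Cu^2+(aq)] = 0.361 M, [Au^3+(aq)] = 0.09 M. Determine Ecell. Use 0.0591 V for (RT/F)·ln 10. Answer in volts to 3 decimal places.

Since E°(Au³⁺/Au) > E°(Cu²⁺/Cu), Au³⁺/Au serves as the cathode.
E°cell = E°cat − E°an = +1.50 − (+0.35) = +1.15 V; n = 6.
The balanced reaction is 2 Au^3+(aq) + 3 Cu(s) → 2 Au(s) + 3 Cu^2+(aq), so Q = [Cu^2+(aq)]^3 / [Au^3+(aq)]^2 = 5.81 and log Q = 0.764.
Applying E = E° − (RT ln10/nF)·log Q gives +1.15 − (0.0591/6)(0.764) = +1.142 V.

+1.142 V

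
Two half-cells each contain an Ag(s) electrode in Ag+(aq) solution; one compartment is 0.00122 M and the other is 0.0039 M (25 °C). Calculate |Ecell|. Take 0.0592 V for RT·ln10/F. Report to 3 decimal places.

For a concentration cell E°cell = 0, since both electrodes use the same couple.
The compartment with the higher Ag+(aq) concentration (0.0039 M) acts as the cathode; ions are reduced there and produced at the dilute (0.00122 M) anode.
With n = 1, Ecell = −(0.0592/1)·log([dilute]/[conc]) = −(0.0592/1)·log(0.00122/0.0039) = +0.030 V.

0.030 V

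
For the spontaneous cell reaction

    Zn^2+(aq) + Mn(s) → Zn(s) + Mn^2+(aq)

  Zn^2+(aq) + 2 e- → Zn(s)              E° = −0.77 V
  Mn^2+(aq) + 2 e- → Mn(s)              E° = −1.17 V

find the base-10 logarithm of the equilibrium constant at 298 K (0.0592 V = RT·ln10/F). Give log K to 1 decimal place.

The Zn²⁺/Zn couple is reduced (cathode); E°cell = −0.77 − (−1.17) = +0.40 V with n = 2.
At equilibrium E = 0, so log K = nE°cell / 0.0592 = (2)(+0.40) / 0.0592 = 13.5.

log K = 13.5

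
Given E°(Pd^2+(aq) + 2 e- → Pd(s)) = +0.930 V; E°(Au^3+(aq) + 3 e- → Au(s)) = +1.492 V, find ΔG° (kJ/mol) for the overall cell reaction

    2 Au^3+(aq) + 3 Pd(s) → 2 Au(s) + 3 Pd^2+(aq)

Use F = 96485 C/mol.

In the reaction as written Au^3+(aq) is reduced, so the Au³⁺/Au couple is the cathode and Pd²⁺/Pd is the anode.
E°cell = +1.492 − (+0.930) = +0.562 V; balancing electrons gives n = 6.
ΔG° = −nFE°cell = −(6)(96485)(+0.562) J/mol = −325 kJ/mol.

−325 kJ/mol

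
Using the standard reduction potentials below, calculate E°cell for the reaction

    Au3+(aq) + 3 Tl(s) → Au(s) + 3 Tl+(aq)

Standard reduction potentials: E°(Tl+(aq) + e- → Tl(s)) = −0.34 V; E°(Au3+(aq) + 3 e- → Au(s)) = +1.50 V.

+1.84 V

In the reaction as written, Au3+(aq) is reduced (cathode) and Tl+(aq) is produced by oxidation at the anode.
E°cell = E°(cathode) − E°(anode) = +1.50 − (−0.34) = +1.84 V.
The positive value indicates the reaction is spontaneous as written.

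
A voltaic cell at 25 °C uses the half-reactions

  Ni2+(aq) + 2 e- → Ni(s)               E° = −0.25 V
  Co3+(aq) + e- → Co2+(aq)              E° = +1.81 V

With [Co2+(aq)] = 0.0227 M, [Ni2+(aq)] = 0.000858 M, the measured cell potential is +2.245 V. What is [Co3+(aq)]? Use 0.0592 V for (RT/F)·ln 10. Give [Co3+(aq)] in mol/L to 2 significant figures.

Co³⁺/Co²⁺ is the cathode (higher E°); E°cell = +1.81 − (−0.25) = +2.06 V with n = 2.
Rearranging E = E° − (0.0592/n)·log Q gives log Q = 2(+2.06 − (+2.245))/0.0592 = −6.250.
For 2 Co3+(aq) + Ni(s) → 2 Co2+(aq) + Ni2+(aq), the reaction quotient is Q = ([Co2+(aq)]^2·[Ni2+(aq)]) / [Co3+(aq)]^2.
Solving for the unknown gives log [Co3+(aq)] = −0.052, so [Co3+(aq)] ≈ 0.89 M.

0.89 M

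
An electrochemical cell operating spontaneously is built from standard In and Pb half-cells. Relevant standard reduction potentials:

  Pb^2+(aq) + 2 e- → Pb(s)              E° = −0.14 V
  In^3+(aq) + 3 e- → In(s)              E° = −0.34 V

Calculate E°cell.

Of the two couples in this cell, the one with the more positive reduction potential is reduced at the cathode: here that is Pb²⁺/Pb (−0.14 V); In³⁺/In (−0.34 V) is the anode.
E°cell = E°(cathode) − E°(anode) = −0.14 − (−0.34) = +0.20 V.

+0.20 V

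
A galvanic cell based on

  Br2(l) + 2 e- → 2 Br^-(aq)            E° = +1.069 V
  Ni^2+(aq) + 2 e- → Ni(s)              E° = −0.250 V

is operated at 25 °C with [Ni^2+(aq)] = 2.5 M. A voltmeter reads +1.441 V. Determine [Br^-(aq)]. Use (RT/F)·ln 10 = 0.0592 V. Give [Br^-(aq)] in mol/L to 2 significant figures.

0.0055 M

Br₂/Br⁻ is the cathode (higher E°); E°cell = +1.069 − (−0.250) = +1.319 V with n = 2.
Since E = E° − (0.0592/n)·log Q, log Q = n(E° − E)/0.0592 = −4.122.
For Br2(l) + Ni(s) → 2 Br^-(aq) + Ni^2+(aq), the reaction quotient is Q = [Br^-(aq)]^2·[Ni^2+(aq)].
Substituting the known concentrations and solving, log [Br^-(aq)] = −2.260 and [Br^-(aq)] = 0.0055 M.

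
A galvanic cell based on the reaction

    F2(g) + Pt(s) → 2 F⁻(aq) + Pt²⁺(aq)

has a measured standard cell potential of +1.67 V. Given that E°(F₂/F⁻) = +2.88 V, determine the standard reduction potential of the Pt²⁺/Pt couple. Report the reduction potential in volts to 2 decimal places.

+1.21 V

In the reaction as written the F₂/F⁻ couple is reduced (cathode) and Pt²⁺/Pt is oxidized (anode), so E°cell = E°(F₂/F⁻) − E°(Pt²⁺/Pt).
E°(Pt²⁺/Pt) = E°(cathode) − E°cell = +2.88 − (+1.67) = +1.21 V.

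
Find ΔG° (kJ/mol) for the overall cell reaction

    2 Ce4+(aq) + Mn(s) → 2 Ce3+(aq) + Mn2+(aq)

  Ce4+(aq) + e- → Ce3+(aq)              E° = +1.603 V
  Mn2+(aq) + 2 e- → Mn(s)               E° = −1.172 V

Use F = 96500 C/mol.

−536 kJ/mol

In the reaction as written Ce4+(aq) is reduced, so the Ce⁴⁺/Ce³⁺ couple is the cathode and Mn²⁺/Mn is the anode.
E°cell = +1.603 − (−1.172) = +2.775 V; balancing electrons gives n = 2.
ΔG° = −nFE°cell = −(2)(96500)(+2.775) J/mol = −536 kJ/mol.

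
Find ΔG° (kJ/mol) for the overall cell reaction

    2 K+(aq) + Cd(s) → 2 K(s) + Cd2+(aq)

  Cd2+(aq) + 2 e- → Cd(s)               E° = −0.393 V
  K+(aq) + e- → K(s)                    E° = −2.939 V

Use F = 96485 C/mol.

In the reaction as written K+(aq) is reduced, so the K⁺/K couple is the cathode and Cd²⁺/Cd is the anode.
E°cell = −2.939 − (−0.393) = −2.546 V; balancing electrons gives n = 2.
ΔG° = −nFE°cell = −(2)(96485)(−2.546) J/mol = +491 kJ/mol.

+491 kJ/mol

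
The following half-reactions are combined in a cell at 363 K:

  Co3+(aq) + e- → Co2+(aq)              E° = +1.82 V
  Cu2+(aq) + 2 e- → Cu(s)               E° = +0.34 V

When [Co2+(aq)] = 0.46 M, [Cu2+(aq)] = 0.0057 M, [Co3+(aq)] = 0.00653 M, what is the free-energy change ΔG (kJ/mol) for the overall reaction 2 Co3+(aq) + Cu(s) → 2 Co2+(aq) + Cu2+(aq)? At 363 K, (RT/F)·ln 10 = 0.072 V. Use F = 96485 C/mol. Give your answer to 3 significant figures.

−276 kJ/mol

E°cell = +1.82 − (+0.34) = +1.48 V; the balanced reaction transfers n = 2 electrons.
The reaction quotient is ([Co2+(aq)]^2·[Cu2+(aq)]) / [Co3+(aq)]^2 = 28.3; by Nernst, E = +1.48 − (0.072/2)(1.452) = +1.4277 V.
ΔG = −nFE = −(2)(96485)(+1.4277) J/mol = −276 kJ/mol.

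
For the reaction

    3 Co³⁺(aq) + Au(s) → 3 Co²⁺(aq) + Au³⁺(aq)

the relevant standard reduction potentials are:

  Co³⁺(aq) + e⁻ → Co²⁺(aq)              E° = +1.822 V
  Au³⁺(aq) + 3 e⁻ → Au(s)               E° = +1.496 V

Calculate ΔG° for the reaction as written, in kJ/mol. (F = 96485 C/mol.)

In the reaction as written Co³⁺(aq) is reduced, so the Co³⁺/Co²⁺ couple is the cathode and Au³⁺/Au is the anode.
E°cell = +1.822 − (+1.496) = +0.326 V; balancing electrons gives n = 3.
ΔG° = −nFE°cell = −(3)(96485)(+0.326) J/mol = −94.4 kJ/mol.

−94.4 kJ/mol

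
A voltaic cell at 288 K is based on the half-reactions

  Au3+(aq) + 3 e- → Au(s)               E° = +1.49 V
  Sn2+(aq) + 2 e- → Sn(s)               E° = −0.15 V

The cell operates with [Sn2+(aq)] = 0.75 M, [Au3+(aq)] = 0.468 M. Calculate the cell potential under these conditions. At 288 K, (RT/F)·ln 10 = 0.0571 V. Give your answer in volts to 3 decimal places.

+1.637 V

Since E°(Au³⁺/Au) > E°(Sn²⁺/Sn), Au³⁺/Au serves as the cathode.
The standard potential is +1.49 − (−0.15) = +1.64 V and the balanced reaction transfers n = 6 electrons.
Balancing gives 2 Au3+(aq) + 3 Sn(s) → 2 Au(s) + 3 Sn2+(aq); hence Q = [Sn2+(aq)]^3 / [Au3+(aq)]^2 = 1.93 (log Q = 0.285).
By the Nernst equation, E = +1.64 − (0.0571/6)·(0.285) = +1.637 V.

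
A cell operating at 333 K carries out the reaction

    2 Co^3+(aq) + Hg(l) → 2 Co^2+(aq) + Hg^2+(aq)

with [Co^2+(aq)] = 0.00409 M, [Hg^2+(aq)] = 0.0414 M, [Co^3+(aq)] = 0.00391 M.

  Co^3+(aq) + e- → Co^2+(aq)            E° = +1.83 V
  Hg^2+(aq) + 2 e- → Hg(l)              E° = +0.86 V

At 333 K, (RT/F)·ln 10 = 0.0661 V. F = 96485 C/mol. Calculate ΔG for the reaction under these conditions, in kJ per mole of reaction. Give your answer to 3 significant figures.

−196 kJ/mol

With Co³⁺/Co²⁺ reduced at the cathode, E°cell = +1.83 − (+0.86) = +0.97 V and n = 2.
Here Q = ([Co^2+(aq)]^2·[Hg^2+(aq)]) / [Co^3+(aq)]^2 = 0.0453 (log Q = −1.344), giving E = +0.97 − (0.0661/2)·(−1.344) = +1.0144 V.
Then ΔG = −nFE = −2 × 96485 × +1.0144 J/mol = −196 kJ/mol.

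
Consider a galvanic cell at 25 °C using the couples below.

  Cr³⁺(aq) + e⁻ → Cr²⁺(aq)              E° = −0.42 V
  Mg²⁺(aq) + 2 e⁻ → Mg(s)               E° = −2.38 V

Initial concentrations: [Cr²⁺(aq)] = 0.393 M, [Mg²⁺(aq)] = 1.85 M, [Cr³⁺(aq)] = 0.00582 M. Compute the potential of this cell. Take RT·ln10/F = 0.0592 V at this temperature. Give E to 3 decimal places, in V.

The Cr³⁺/Cr²⁺ couple has the more positive E°, so it is the cathode; Mg²⁺/Mg is the anode.
The standard potential is −0.42 − (−2.38) = +1.96 V and the balanced reaction transfers n = 2 electrons.
For the overall reaction 2 Cr³⁺(aq) + Mg(s) → 2 Cr²⁺(aq) + Mg²⁺(aq), Q = ([Cr²⁺(aq)]^2·[Mg²⁺(aq)]) / [Cr³⁺(aq)]^2 = 8.44×10^3, giving log Q = 3.926.
Applying E = E° − (RT ln10/nF)·log Q gives +1.96 − (0.0592/2)(3.926) = +1.844 V.

+1.844 V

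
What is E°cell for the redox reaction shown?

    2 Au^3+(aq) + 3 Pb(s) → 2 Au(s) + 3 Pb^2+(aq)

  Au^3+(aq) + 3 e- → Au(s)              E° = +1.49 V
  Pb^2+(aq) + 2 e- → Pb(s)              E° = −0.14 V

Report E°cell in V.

+1.63 V

In the reaction as written, Au^3+(aq) is reduced (cathode) and Pb^2+(aq) is produced by oxidation at the anode.
E°cell = E°(cathode) − E°(anode) = +1.49 − (−0.14) = +1.63 V.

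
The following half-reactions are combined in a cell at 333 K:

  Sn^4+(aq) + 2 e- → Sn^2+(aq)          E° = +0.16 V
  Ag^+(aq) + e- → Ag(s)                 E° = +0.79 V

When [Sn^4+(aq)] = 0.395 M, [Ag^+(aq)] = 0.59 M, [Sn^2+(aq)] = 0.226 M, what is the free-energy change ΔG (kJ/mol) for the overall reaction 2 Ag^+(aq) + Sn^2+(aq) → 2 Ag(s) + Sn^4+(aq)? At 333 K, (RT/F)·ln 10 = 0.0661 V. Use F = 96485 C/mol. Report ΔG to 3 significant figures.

−117 kJ/mol

E°cell = +0.79 − (+0.16) = +0.63 V; the balanced reaction transfers n = 2 electrons.
The reaction quotient is [Sn^4+(aq)] / ([Ag^+(aq)]^2·[Sn^2+(aq)]) = 5.02; by Nernst, E = +0.63 − (0.0661/2)(0.701) = +0.6068 V.
ΔG = −nFE = −(2)(96485)(+0.6068) J/mol = −117 kJ/mol.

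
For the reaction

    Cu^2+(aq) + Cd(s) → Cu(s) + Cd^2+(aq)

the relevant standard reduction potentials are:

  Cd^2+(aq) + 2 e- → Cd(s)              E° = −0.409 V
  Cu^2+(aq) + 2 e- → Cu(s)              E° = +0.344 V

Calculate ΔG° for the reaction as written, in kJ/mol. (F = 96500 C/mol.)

−145 kJ/mol

In the reaction as written Cu^2+(aq) is reduced, so the Cu²⁺/Cu couple is the cathode and Cd²⁺/Cd is the anode.
E°cell = +0.344 − (−0.409) = +0.753 V; balancing electrons gives n = 2.
ΔG° = −nFE°cell = −(2)(96500)(+0.753) J/mol = −145 kJ/mol.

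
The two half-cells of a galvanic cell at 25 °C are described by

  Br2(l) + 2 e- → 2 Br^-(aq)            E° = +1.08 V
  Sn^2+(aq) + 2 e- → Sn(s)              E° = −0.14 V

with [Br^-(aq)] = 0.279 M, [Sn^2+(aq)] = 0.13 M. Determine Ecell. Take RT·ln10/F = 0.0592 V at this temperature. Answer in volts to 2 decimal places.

+1.28 V

The Br₂/Br⁻ couple has the more positive E°, so it is the cathode; Sn²⁺/Sn is the anode.
The standard potential is +1.08 − (−0.14) = +1.22 V and the balanced reaction transfers n = 2 electrons.
For the overall reaction Br2(l) + Sn(s) → 2 Br^-(aq) + Sn^2+(aq), Q = [Br^-(aq)]^2·[Sn^2+(aq)] = 0.0101, giving log Q = −1.995.
E = E° − (0.0592/n)·log Q = +1.22 − (0.0592/2)(−1.995) = +1.28 V.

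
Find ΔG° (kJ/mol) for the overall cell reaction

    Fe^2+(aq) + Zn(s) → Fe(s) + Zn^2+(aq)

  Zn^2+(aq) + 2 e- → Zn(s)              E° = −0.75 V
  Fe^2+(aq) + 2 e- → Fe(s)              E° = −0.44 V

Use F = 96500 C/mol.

−59.8 kJ/mol

In the reaction as written Fe^2+(aq) is reduced, so the Fe²⁺/Fe couple is the cathode and Zn²⁺/Zn is the anode.
E°cell = −0.44 − (−0.75) = +0.31 V; balancing electrons gives n = 2.
ΔG° = −nFE°cell = −(2)(96500)(+0.31) J/mol = −59.8 kJ/mol.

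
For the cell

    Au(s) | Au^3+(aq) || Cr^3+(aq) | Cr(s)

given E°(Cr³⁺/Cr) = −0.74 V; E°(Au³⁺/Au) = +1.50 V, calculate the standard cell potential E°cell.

−2.24 V

By convention the left-hand electrode in cell notation is the anode (oxidation) and the right-hand electrode is the cathode (reduction).
E°cell = E°(right) − E°(left) = −0.74 − (+1.50) = −2.24 V.
The negative sign shows that, as written, the cell would require an external voltage to drive the reaction.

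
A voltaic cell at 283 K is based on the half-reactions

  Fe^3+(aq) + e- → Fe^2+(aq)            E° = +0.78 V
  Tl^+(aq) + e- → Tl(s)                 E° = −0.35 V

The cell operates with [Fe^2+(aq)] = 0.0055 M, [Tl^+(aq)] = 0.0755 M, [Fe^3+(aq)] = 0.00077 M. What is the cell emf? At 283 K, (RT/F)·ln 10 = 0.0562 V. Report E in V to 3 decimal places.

Fe³⁺/Fe²⁺ is reduced (cathode, E° = +0.78 V) and Tl⁺/Tl is oxidized (anode).
The standard potential is +0.78 − (−0.35) = +1.13 V and the balanced reaction transfers n = 1 electron.
The balanced reaction is Fe^3+(aq) + Tl(s) → Fe^2+(aq) + Tl^+(aq), so Q = ([Fe^2+(aq)]·[Tl^+(aq)]) / [Fe^3+(aq)] = 0.539 and log Q = −0.268.
Applying E = E° − (RT ln10/nF)·log Q gives +1.13 − (0.0562/1)(−0.268) = +1.145 V.

+1.145 V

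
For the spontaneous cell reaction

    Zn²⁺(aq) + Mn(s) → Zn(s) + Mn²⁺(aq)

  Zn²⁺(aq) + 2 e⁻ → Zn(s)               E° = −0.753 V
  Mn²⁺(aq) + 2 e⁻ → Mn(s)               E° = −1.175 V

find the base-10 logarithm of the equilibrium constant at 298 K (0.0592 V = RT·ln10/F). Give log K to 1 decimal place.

log K = 14.3

The Zn²⁺/Zn couple is reduced (cathode); E°cell = −0.753 − (−1.175) = +0.422 V with n = 2.
At equilibrium E = 0, so log K = nE°cell / 0.0592 = (2)(+0.422) / 0.0592 = 14.3.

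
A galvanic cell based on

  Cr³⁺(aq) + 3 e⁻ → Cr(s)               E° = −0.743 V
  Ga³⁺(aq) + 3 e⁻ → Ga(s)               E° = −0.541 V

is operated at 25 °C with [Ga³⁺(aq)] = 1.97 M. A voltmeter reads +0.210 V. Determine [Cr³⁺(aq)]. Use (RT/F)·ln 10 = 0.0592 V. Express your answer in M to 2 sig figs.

0.77 M

Ga³⁺/Ga is the cathode (higher E°); E°cell = −0.541 − (−0.743) = +0.202 V with n = 3.
From the Nernst equation, log Q = n(E° − E)/0.0592 = 3·(+0.202 − (+0.210))/0.0592 = −0.405.
Balancing electrons gives Ga³⁺(aq) + Cr(s) → Ga(s) + Cr³⁺(aq); thus Q = [Cr³⁺(aq)] / [Ga³⁺(aq)].
Substituting the known concentrations and solving, log [Cr³⁺(aq)] = −0.111 and [Cr³⁺(aq)] = 0.77 M.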